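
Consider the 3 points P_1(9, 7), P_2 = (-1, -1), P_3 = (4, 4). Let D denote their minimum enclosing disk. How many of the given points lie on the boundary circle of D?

Side lengths²: P_1P_2² = 164, P_1P_3² = 34, P_2P_3² = 50.
Since P_1P_2² = 164 ≥ 50 + 34 = 84, the angle opposite P_1P_2 is not acute, so the smallest enclosing circle has P_1P_2 as diameter.
Centre = midpoint of P_1P_2 = (4, 3), r² = 164/4 = 41.
The points at distance exactly r from the centre are P_1, P_2 — 2 points.

2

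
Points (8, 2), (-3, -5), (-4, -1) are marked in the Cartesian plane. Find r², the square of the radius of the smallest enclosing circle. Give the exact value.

Call the three points A, B, C in the order given.
Side lengths²: AB² = 170, AC² = 153, BC² = 17.
Since AB² = 170 ≥ 153 + 17 = 170, the angle opposite AB is not acute, so the smallest enclosing circle has AB as diameter.
Centre = midpoint of AB = (2.5, -1.5), r² = 170/4 = 42.5.

42.5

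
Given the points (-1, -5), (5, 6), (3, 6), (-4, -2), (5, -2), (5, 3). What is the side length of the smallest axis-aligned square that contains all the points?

11

The bounding box has width 9 and height 11.
An axis-aligned square enclosing the set must have side ≥ max(width, height).
So the minimum side is max(9, 11) = 11.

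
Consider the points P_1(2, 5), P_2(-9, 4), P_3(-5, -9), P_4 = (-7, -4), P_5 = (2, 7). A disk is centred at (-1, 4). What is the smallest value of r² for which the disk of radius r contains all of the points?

185

The required radius is the distance from (-1, 4) to the farthest point.
Squared distances: 10, 64, 185, 100, 18.
Maximum is 185, attained at P_3.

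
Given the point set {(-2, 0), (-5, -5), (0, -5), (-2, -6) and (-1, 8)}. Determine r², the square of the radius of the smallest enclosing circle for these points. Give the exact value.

49.25

The farthest pair is (-2, -6)–(-1, 8) with squared distance 197. The circle on this segment as diameter has centre (-1.5, 1) and r² = 197/4 = 49.25.
Check (-2, 0): distance² to centre = 1.25 ≤ 49.25, so it lies inside.
All remaining points lie in this disk, and no smaller disk contains both endpoints, so this is the minimum enclosing circle.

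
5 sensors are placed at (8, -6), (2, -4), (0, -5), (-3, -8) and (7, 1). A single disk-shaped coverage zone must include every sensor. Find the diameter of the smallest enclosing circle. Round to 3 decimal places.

By Welzl's lemma the MEC is supported by two points (diametrically opposite) or three points (on a circumcircle).
The farthest pair is (-3, -8)–(7, 1) with squared distance 181. The circle on this segment as diameter has centre (2, -3.5) and r² = 181/4 = 45.25.
Check (8, -6): distance² to centre = 42.25 ≤ 45.25, so it lies inside.
All remaining points lie in this disk, and no smaller disk contains both endpoints, so this is the minimum enclosing circle.
Diameter = 2r = 2√(45.25) ≈ 13.454.

13.454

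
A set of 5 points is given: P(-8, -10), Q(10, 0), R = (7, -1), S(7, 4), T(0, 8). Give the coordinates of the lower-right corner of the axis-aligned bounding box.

x-range [-8, 10], y-range [-10, 8].
The lower-right corner is (10, -10).

(10, -10)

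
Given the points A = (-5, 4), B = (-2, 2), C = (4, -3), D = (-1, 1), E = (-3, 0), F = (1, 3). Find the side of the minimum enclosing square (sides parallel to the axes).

9

The bounding box has width 9 and height 7.
An axis-aligned square enclosing the set must have side ≥ max(width, height).
So the minimum side is max(9, 7) = 9.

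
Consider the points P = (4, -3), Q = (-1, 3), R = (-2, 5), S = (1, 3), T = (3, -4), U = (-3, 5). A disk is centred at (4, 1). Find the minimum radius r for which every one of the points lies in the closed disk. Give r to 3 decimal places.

The required radius is the distance from (4, 1) to the farthest point.
Squared distances: 16, 29, 52, 13, 26, 65.
Maximum is 65, attained at U.
r = √65 ≈ 8.062.

8.062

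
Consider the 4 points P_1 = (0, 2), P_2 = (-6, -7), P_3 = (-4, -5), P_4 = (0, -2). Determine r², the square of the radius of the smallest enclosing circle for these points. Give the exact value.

The farthest pair is P_1–P_2 with squared distance 117. The circle on this segment as diameter has centre (-3, -2.5) and r² = 117/4 = 29.25.
Check P_3: distance² to centre = 7.25 ≤ 29.25, so it lies inside.
All remaining points lie in this disk, and no smaller disk contains both endpoints, so this is the minimum enclosing circle.

29.25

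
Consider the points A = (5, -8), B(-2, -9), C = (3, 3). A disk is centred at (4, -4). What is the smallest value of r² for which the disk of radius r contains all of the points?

61

The required radius is the distance from (4, -4) to the farthest point.
Squared distances: 17, 61, 50.
Maximum is 61, attained at B.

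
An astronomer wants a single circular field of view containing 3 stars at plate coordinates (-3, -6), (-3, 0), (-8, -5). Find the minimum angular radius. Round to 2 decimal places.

Call the three points A, B, C in the order given.
Side lengths²: AB² = 36, AC² = 26, BC² = 50.
Since BC² = 50 < 36 + 26 = 62, the triangle is acute, so the smallest enclosing circle is the circumcircle.
Circumcentre = (-5, -3), r² = 13.
r = √13 ≈ 3.61.

3.61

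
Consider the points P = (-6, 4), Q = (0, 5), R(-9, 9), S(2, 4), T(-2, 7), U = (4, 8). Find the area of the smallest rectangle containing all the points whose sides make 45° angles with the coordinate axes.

112

In coordinates u = x + y, v = x − y the rectangle is axis-aligned; the map (x,y)→(u,v) scales areas by 2.
u-values: -2, 5, 0, 6, 5, 12; range = 12 − (-2) = 14.
v-values: -10, -5, -18, -2, -9, -4; range = -2 − (-18) = 16.
Area = (14 × 16) / 2 = 112.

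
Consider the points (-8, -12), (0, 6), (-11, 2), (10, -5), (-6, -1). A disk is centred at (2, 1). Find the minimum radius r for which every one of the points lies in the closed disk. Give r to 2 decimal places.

16.40

The required radius is the distance from (2, 1) to the farthest point.
Squared distances: 269, 29, 170, 100, 68.
Maximum is 269, attained at (-8, -12).
r = √269 ≈ 16.40.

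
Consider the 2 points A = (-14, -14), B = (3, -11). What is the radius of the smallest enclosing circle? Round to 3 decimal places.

8.631

The smallest circle enclosing two points has them as diameter endpoints.
Centre = midpoint = (-5.5, -12.5); r² = |AB|²/4 = 298/4 = 74.5.
r = √(74.5) ≈ 8.631.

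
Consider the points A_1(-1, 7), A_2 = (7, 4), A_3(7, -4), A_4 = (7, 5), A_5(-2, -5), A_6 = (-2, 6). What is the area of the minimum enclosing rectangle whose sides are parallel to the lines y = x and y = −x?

180.5

In coordinates u = x + y, v = x − y the rectangle is axis-aligned; the map (x,y)→(u,v) scales areas by 2.
u-values: 6, 11, 3, 12, -7, 4; range = 12 − (-7) = 19.
v-values: -8, 3, 11, 2, 3, -8; range = 11 − (-8) = 19.
Area = (19 × 19) / 2 = 180.5.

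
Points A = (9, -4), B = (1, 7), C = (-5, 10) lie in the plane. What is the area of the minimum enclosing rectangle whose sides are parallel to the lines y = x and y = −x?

In coordinates u = x + y, v = x − y the rectangle is axis-aligned; the map (x,y)→(u,v) scales areas by 2.
u-values: 5, 8, 5; range = 8 − 5 = 3.
v-values: 13, -6, -15; range = 13 − (-15) = 28.
Area = (3 × 28) / 2 = 42.

42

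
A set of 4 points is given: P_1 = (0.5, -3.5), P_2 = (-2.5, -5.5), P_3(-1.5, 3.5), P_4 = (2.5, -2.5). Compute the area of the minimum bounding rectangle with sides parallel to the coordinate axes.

45

x ranges over [-2.5, 2.5], width 5.
y ranges over [-5.5, 3.5], height 9.
Area = 5 × 9 = 45.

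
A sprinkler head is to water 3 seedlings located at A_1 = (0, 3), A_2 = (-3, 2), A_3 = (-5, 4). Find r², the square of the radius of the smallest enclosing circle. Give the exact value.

6.5

Side lengths²: A_1A_2² = 10, A_1A_3² = 26, A_2A_3² = 8.
Since A_1A_3² = 26 ≥ 10 + 8 = 18, the angle opposite A_1A_3 is not acute, so the smallest enclosing circle has A_1A_3 as diameter.
Centre = midpoint of A_1A_3 = (-2.5, 3.5), r² = 26/4 = 6.5.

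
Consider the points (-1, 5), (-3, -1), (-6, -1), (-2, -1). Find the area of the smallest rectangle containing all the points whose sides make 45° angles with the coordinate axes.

27.5

In coordinates u = x + y, v = x − y the rectangle is axis-aligned; the map (x,y)→(u,v) scales areas by 2.
u-values: 4, -4, -7, -3; range = 4 − (-7) = 11.
v-values: -6, -2, -5, -1; range = -1 − (-6) = 5.
Area = (11 × 5) / 2 = 27.5.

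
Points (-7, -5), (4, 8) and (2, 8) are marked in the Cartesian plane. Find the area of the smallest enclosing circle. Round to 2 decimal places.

227.77

Call the three points A, B, C in the order given.
Side lengths²: AB² = 290, AC² = 250, BC² = 4.
Since AB² = 290 ≥ 250 + 4 = 254, the angle opposite AB is not acute, so the smallest enclosing circle has AB as diameter.
Centre = midpoint of AB = (-1.5, 1.5), r² = 290/4 = 72.5.
Area = π·r² = π·72.5 ≈ 227.77.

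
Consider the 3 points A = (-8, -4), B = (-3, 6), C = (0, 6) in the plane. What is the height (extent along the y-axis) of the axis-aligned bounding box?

10

max y = 6, min y = -4, so height = 10.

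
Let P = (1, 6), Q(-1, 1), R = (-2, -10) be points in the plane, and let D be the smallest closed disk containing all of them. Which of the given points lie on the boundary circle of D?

Side lengths²: PQ² = 29, PR² = 265, QR² = 122.
Since PR² = 265 ≥ 122 + 29 = 151, the angle opposite PR is not acute, so the smallest enclosing circle has PR as diameter.
Centre = midpoint of PR = (-0.5, -2), r² = 265/4 = 66.25.
The points at distance exactly r from the centre are P, R — 2 points.

P, R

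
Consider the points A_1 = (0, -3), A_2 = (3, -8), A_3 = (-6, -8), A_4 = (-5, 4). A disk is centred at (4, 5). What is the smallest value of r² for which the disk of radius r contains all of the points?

269

The required radius is the distance from (4, 5) to the farthest point.
Squared distances: 80, 170, 269, 82.
Maximum is 269, attained at A_3.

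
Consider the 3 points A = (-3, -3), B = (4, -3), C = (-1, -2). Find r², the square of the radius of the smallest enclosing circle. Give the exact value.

Side lengths²: AB² = 49, AC² = 5, BC² = 26.
Since AB² = 49 ≥ 26 + 5 = 31, the angle opposite AB is not acute, so the smallest enclosing circle has AB as diameter.
Centre = midpoint of AB = (0.5, -3), r² = 49/4 = 12.25.

12.25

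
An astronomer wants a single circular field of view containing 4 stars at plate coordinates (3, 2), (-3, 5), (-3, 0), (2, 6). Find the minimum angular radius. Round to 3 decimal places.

The minimum enclosing circle of a finite set is fixed by two of the points (as a diameter) or three (as a circumcircle).
The farthest pair is (-3, 0)–(2, 6) with squared distance 61. The circle on this segment as diameter has centre (-0.5, 3) and r² = 61/4 = 15.25.
Check (3, 2): distance² to centre = 13.25 ≤ 15.25, so it lies inside.
All remaining points lie in this disk, and no smaller disk contains both endpoints, so this is the minimum enclosing circle.
r = √(15.25) ≈ 3.905.

3.905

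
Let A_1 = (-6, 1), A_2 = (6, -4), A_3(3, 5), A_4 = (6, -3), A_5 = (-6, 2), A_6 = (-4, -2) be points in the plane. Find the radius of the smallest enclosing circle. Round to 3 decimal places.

6.708

By Welzl's lemma the MEC is supported by two points (diametrically opposite) or three points (on a circumcircle).
The farthest pair is A_2–A_5 with squared distance 180. The circle on this segment as diameter has centre (0, -1) and r² = 180/4 = 45.
Check A_1: distance² to centre = 40 ≤ 45, so it lies inside.
All remaining points lie in this disk, and no smaller disk contains both endpoints, so this is the minimum enclosing circle.
r = √45 ≈ 6.708.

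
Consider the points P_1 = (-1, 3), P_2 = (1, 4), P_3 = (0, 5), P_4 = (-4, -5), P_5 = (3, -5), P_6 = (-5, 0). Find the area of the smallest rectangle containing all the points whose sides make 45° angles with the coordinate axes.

In coordinates u = x + y, v = x − y the rectangle is axis-aligned; the map (x,y)→(u,v) scales areas by 2.
u-values: 2, 5, 5, -9, -2, -5; range = 5 − (-9) = 14.
v-values: -4, -3, -5, 1, 8, -5; range = 8 − (-5) = 13.
Area = (14 × 13) / 2 = 91.

91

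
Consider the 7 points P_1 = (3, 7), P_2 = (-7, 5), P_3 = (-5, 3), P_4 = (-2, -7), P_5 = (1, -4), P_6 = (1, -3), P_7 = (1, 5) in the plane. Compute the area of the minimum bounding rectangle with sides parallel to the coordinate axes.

x ranges over [-7, 3], width 10.
y ranges over [-7, 7], height 14.
Area = 10 × 14 = 140.

140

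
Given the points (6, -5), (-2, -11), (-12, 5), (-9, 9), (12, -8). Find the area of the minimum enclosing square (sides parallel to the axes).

576

The bounding box has width 24 and height 20.
An axis-aligned square enclosing the set must have side ≥ max(width, height).
So the minimum side is max(24, 20) = 24.
Area = 24² = 576.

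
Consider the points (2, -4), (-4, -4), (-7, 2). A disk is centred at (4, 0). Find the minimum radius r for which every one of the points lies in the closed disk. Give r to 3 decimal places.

11.180

The required radius is the distance from (4, 0) to the farthest point.
Squared distances: 20, 80, 125.
Maximum is 125, attained at (-7, 2).
r = √125 ≈ 11.180.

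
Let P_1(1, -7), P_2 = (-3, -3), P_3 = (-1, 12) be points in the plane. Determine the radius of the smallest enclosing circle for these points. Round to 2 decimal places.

9.55

Side lengths²: P_1P_2² = 32, P_1P_3² = 365, P_2P_3² = 229.
Since P_1P_3² = 365 ≥ 229 + 32 = 261, the angle opposite P_1P_3 is not acute, so the smallest enclosing circle has P_1P_3 as diameter.
Centre = midpoint of P_1P_3 = (0, 2.5), r² = 365/4 = 91.25.
r = √(91.25) ≈ 9.55.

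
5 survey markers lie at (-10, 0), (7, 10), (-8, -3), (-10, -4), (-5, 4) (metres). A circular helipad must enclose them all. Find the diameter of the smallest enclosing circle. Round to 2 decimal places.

22.02

The farthest pair is (7, 10)–(-10, -4) with squared distance 485. The circle on this segment as diameter has centre (-1.5, 3) and r² = 485/4 = 121.25.
Check (-10, 0): distance² to centre = 81.25 ≤ 121.25, so it lies inside.
All remaining points lie in this disk, and no smaller disk contains both endpoints, so this is the minimum enclosing circle.
Diameter = 2r = 2√(121.25) ≈ 22.02.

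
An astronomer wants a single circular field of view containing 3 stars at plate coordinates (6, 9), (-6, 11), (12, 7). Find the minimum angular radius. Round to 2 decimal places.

9.22

Call the three points A, B, C in the order given.
Side lengths²: AB² = 148, AC² = 40, BC² = 340.
Since BC² = 340 ≥ 148 + 40 = 188, the angle opposite BC is not acute, so the smallest enclosing circle has BC as diameter.
Centre = midpoint of BC = (3, 9), r² = 340/4 = 85.
r = √85 ≈ 9.22.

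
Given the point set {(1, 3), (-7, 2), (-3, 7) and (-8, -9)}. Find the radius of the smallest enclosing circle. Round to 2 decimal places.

8.38

By Welzl's lemma the MEC is supported by two points (diametrically opposite) or three points (on a circumcircle).
The farthest pair is (-3, 7)–(-8, -9) with squared distance 281. The circle on this segment as diameter has centre (-5.5, -1) and r² = 281/4 = 70.25.
Check (1, 3): distance² to centre = 58.25 ≤ 70.25, so it lies inside.
All remaining points lie in this disk, and no smaller disk contains both endpoints, so this is the minimum enclosing circle.
r = √(70.25) ≈ 8.38.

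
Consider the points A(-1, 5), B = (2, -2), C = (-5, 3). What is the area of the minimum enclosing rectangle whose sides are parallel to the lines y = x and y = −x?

In coordinates u = x + y, v = x − y the rectangle is axis-aligned; the map (x,y)→(u,v) scales areas by 2.
u-values: 4, 0, -2; range = 4 − (-2) = 6.
v-values: -6, 4, -8; range = 4 − (-8) = 12.
Area = (6 × 12) / 2 = 36.

36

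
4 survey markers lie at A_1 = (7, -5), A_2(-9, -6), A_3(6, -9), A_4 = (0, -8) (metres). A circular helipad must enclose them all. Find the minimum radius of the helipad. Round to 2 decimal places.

8.02

The minimum enclosing circle of a finite set is fixed by two of the points (as a diameter) or three (as a circumcircle).
The farthest pair is A_1–A_2 with squared distance 257. The circle on this segment as diameter has centre (-1, -5.5) and r² = 257/4 = 64.25.
Check A_3: distance² to centre = 61.25 ≤ 64.25, so it lies inside.
All remaining points lie in this disk, and no smaller disk contains both endpoints, so this is the minimum enclosing circle.
r = √(64.25) ≈ 8.02.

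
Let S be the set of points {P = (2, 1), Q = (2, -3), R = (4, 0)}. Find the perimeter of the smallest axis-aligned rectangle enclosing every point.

Width = max x − min x = 4 − 2 = 2.
Height = max y − min y = 1 − (-3) = 4.
Perimeter = 2(2 + 4) = 12.

12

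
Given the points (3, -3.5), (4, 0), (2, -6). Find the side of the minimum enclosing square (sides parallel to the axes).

6

The bounding box has width 2 and height 6.
An axis-aligned square enclosing the set must have side ≥ max(width, height).
So the minimum side is max(2, 6) = 6.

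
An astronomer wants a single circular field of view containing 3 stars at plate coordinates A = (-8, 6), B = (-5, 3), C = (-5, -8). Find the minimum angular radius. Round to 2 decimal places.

7.16

Side lengths²: AB² = 18, AC² = 205, BC² = 121.
Since AC² = 205 ≥ 121 + 18 = 139, the angle opposite AC is not acute, so the smallest enclosing circle has AC as diameter.
Centre = midpoint of AC = (-6.5, -1), r² = 205/4 = 51.25.
r = √(51.25) ≈ 7.16.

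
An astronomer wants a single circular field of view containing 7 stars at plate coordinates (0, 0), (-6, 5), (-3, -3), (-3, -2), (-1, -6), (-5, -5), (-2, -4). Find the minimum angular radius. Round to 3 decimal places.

6.042

The farthest pair is (-6, 5)–(-1, -6) with squared distance 146. The circle on this segment as diameter has centre (-3.5, -0.5) and r² = 146/4 = 36.5.
Check (0, 0): distance² to centre = 12.5 ≤ 36.5, so it lies inside.
All remaining points lie in this disk, and no smaller disk contains both endpoints, so this is the minimum enclosing circle.
r = √(36.5) ≈ 6.042.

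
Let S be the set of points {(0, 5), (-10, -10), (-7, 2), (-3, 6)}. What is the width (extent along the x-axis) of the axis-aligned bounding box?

max x = 0, min x = -10, so width = 10.

10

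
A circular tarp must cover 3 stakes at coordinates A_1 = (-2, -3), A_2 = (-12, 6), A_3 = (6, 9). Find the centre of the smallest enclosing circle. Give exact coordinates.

(-2.78125, 6.1875)

Side lengths²: A_1A_2² = 181, A_1A_3² = 208, A_2A_3² = 333.
Since A_2A_3² = 333 < 208 + 181 = 389, the triangle is acute, so the smallest enclosing circle is the circumcircle.
Circumcentre = (-2.78125, 6.1875), r² = 85.0205078125.
Centre = (-2.78125, 6.1875).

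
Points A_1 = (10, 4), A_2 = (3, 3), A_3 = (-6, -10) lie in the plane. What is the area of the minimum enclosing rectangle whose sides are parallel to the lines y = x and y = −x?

90

In coordinates u = x + y, v = x − y the rectangle is axis-aligned; the map (x,y)→(u,v) scales areas by 2.
u-values: 14, 6, -16; range = 14 − (-16) = 30.
v-values: 6, 0, 4; range = 6 − 0 = 6.
Area = (30 × 6) / 2 = 90.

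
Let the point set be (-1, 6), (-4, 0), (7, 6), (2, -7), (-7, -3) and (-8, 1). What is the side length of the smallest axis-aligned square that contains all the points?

15

The bounding box has width 15 and height 13.
An axis-aligned square enclosing the set must have side ≥ max(width, height).
So the minimum side is max(15, 13) = 15.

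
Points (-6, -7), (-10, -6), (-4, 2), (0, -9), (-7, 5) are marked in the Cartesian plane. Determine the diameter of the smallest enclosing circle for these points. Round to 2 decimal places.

15.65

By Welzl's lemma the MEC is supported by two points (diametrically opposite) or three points (on a circumcircle).
The farthest pair is (0, -9)–(-7, 5) with squared distance 245. The circle on this segment as diameter has centre (-3.5, -2) and r² = 245/4 = 61.25.
Check (-6, -7): distance² to centre = 31.25 ≤ 61.25, so it lies inside.
All remaining points lie in this disk, and no smaller disk contains both endpoints, so this is the minimum enclosing circle.
Diameter = 2r = 2√(61.25) ≈ 15.65.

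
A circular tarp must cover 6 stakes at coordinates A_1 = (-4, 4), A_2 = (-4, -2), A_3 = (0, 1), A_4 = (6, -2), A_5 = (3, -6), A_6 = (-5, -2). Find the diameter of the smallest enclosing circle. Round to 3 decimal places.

12.272

By Welzl's lemma the MEC is supported by two points (diametrically opposite) or three points (on a circumcircle).
The minimum enclosing circle is determined by three boundary points: A_1, A_4, A_5.
Their circumcentre is (1/58, -37/58) with r² = 63325/1682.
The farthest remaining point A_6 is at distance² 45461/1682 ≤ 63325/1682.
Diameter = 2r = 2√(63325/1682) ≈ 12.272.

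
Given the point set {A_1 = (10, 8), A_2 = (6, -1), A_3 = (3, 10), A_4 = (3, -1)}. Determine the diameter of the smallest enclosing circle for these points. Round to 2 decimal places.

11.86

A smallest enclosing disk is always determined by at most three of the input points on its boundary.
The minimum enclosing circle is determined by three boundary points: A_1, A_3, A_4.
Their circumcentre is (73/14, 4.5) with r² = 3445/98.
The farthest remaining point A_2 is at distance² 3025/98 ≤ 3445/98.
Diameter = 2r = 2√(3445/98) ≈ 11.86.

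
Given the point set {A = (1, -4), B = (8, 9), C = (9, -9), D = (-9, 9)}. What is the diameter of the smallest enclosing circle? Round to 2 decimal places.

By Welzl's lemma the MEC is supported by two points (diametrically opposite) or three points (on a circumcircle).
The farthest pair is C–D with squared distance 648. The circle on this segment as diameter has centre (0, 0) and r² = 648/4 = 162.
Check A: distance² to centre = 17 ≤ 162, so it lies inside.
All remaining points lie in this disk, and no smaller disk contains both endpoints, so this is the minimum enclosing circle.
Diameter = 2r = 2√162 ≈ 25.46.

25.46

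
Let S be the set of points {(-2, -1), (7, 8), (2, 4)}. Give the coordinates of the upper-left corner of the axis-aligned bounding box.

x-range [-2, 7], y-range [-1, 8].
The upper-left corner is (-2, 8).

(-2, 8)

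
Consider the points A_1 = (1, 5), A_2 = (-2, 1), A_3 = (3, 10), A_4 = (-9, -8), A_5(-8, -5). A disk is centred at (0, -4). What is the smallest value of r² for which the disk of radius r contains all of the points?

205

The required radius is the distance from (0, -4) to the farthest point.
Squared distances: 82, 29, 205, 97, 65.
Maximum is 205, attained at A_3.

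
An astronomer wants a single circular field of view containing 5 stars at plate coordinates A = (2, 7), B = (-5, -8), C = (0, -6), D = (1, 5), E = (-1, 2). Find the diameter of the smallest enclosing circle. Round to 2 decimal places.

16.55

The farthest pair is A–B with squared distance 274. The circle on this segment as diameter has centre (-1.5, -0.5) and r² = 274/4 = 68.5.
Check C: distance² to centre = 32.5 ≤ 68.5, so it lies inside.
All remaining points lie in this disk, and no smaller disk contains both endpoints, so this is the minimum enclosing circle.
Diameter = 2r = 2√(68.5) ≈ 16.55.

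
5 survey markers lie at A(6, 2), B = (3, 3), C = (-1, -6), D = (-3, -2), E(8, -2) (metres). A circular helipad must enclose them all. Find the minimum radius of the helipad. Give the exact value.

5.5

A smallest enclosing disk is always determined by at most three of the input points on its boundary.
The farthest pair is D–E with squared distance 121. The circle on this segment as diameter has centre (2.5, -2) and r² = 121/4 = 30.25.
Check A: distance² to centre = 28.25 ≤ 30.25, so it lies inside.
All remaining points lie in this disk, and no smaller disk contains both endpoints, so this is the minimum enclosing circle.
r = √(30.25) = 5.5.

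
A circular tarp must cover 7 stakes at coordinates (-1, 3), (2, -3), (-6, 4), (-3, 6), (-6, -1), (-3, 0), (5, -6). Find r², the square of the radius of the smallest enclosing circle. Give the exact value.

The farthest pair is (-6, 4)–(5, -6) with squared distance 221. The circle on this segment as diameter has centre (-0.5, -1) and r² = 221/4 = 55.25.
Check (-1, 3): distance² to centre = 16.25 ≤ 55.25, so it lies inside.
All remaining points lie in this disk, and no smaller disk contains both endpoints, so this is the minimum enclosing circle.

55.25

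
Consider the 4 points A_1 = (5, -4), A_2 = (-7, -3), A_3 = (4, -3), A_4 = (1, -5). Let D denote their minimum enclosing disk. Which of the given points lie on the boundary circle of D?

The minimum enclosing circle of a finite set is fixed by two of the points (as a diameter) or three (as a circumcircle).
The farthest pair is A_1–A_2 with squared distance 145. The circle on this segment as diameter has centre (-1, -3.5) and r² = 145/4 = 36.25.
Check A_3: distance² to centre = 25.25 ≤ 36.25, so it lies inside.
All remaining points lie in this disk, and no smaller disk contains both endpoints, so this is the minimum enclosing circle.
The points at distance exactly r from the centre are A_1, A_2 — 2 points.

A_1, A_2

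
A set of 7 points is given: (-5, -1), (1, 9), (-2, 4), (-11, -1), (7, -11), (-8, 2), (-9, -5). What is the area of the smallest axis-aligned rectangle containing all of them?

360

x ranges over [-11, 7], width 18.
y ranges over [-11, 9], height 20.
Area = 18 × 20 = 360.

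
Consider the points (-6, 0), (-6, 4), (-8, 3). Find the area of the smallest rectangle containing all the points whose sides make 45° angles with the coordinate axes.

In coordinates u = x + y, v = x − y the rectangle is axis-aligned; the map (x,y)→(u,v) scales areas by 2.
u-values: -6, -2, -5; range = -2 − (-6) = 4.
v-values: -6, -10, -11; range = -6 − (-11) = 5.
Area = (4 × 5) / 2 = 10.

10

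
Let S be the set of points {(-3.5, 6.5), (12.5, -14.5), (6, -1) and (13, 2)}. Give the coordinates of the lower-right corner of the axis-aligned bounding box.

x-range [-3.5, 13], y-range [-14.5, 6.5].
The lower-right corner is (13, -14.5).

(13, -14.5)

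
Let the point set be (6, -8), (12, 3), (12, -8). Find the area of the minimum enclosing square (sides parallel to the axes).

The bounding box has width 6 and height 11.
An axis-aligned square enclosing the set must have side ≥ max(width, height).
So the minimum side is max(6, 11) = 11.
Area = 11² = 121.

121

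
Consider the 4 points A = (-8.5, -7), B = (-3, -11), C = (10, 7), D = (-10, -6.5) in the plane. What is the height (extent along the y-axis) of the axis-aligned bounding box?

max y = 7, min y = -11, so height = 18.

18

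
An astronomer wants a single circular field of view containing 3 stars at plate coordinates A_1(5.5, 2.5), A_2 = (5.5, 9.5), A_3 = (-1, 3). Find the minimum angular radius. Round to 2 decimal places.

Side lengths²: A_1A_2² = 49, A_1A_3² = 42.5, A_2A_3² = 84.5.
Since A_2A_3² = 84.5 < 49 + 42.5 = 91.5, the triangle is acute, so the smallest enclosing circle is the circumcircle.
Circumcentre = (2.5, 6), r² = 21.25.
r = √(21.25) ≈ 4.61.

4.61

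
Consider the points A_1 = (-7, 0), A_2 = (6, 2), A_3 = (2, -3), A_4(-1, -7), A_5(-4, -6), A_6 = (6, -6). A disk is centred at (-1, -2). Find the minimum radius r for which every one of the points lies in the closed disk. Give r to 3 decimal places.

The required radius is the distance from (-1, -2) to the farthest point.
Squared distances: 40, 65, 10, 25, 25, 65.
Maximum is 65, attained at A_2.
r = √65 ≈ 8.062.

8.062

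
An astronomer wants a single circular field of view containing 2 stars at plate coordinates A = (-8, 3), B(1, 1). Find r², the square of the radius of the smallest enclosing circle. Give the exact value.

The smallest circle enclosing two points has them as diameter endpoints.
Centre = midpoint = (-3.5, 2); r² = |AB|²/4 = 85/4 = 21.25.

21.25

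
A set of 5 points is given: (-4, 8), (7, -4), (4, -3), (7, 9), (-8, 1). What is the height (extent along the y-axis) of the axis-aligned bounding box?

max y = 9, min y = -4, so height = 13.

13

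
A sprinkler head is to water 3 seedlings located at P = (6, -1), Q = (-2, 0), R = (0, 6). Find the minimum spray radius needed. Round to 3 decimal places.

Side lengths²: PQ² = 65, PR² = 85, QR² = 40.
Since PR² = 85 < 65 + 40 = 105, the triangle is acute, so the smallest enclosing circle is the circumcircle.
Circumcentre = (2.3, 1.9), r² = 22.1.
r = √(22.1) ≈ 4.701.

4.701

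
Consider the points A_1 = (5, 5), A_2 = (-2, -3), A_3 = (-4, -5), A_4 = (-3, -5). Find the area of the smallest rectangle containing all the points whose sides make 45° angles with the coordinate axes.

19

In coordinates u = x + y, v = x − y the rectangle is axis-aligned; the map (x,y)→(u,v) scales areas by 2.
u-values: 10, -5, -9, -8; range = 10 − (-9) = 19.
v-values: 0, 1, 1, 2; range = 2 − 0 = 2.
Area = (19 × 2) / 2 = 19.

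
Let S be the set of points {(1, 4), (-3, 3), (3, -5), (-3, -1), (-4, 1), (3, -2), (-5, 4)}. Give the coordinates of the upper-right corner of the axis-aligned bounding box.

x-range [-5, 3], y-range [-5, 4].
The upper-right corner is (3, 4).

(3, 4)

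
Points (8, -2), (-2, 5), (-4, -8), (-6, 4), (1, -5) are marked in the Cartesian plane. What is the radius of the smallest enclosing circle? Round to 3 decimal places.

The minimum enclosing circle is determined by three boundary points: (8, -2), (-4, -8), (-6, 4).
Their circumcentre is (1/13, -15/13) with r² = 10730/169.
The farthest remaining point (-2, 5) is at distance² 7129/169 ≤ 10730/169.
r = √(10730/169) ≈ 7.968.

7.968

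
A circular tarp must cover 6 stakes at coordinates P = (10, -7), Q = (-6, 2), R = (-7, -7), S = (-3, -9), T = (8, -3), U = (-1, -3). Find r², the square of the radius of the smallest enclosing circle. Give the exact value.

By Welzl's lemma the MEC is supported by two points (diametrically opposite) or three points (on a circumcircle).
The minimum enclosing circle is determined by three boundary points: P, Q, R.
Their circumcentre is (1.5, -61/18) with r² = 13817/162.
The farthest remaining point S is at distance² 8381/162 ≤ 13817/162.

13817/162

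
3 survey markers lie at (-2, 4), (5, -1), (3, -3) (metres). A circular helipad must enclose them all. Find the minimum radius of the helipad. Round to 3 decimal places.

4.360

Call the three points A, B, C in the order given.
Side lengths²: AB² = 74, AC² = 74, BC² = 8.
Since AC² = 74 < 74 + 8 = 82, the triangle is acute, so the smallest enclosing circle is the circumcircle.
Circumcentre = (13/12, 11/12), r² = 1369/72.
r = √(1369/72) ≈ 4.360.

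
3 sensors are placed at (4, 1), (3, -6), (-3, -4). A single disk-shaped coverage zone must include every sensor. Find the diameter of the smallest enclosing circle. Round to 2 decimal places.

Call the three points A, B, C in the order given.
Side lengths²: AB² = 50, AC² = 74, BC² = 40.
Since AC² = 74 < 50 + 40 = 90, the triangle is acute, so the smallest enclosing circle is the circumcircle.
Circumcentre = (21/22, -47/22), r² = 4625/242.
Diameter = 2r = 2√(4625/242) ≈ 8.74.

8.74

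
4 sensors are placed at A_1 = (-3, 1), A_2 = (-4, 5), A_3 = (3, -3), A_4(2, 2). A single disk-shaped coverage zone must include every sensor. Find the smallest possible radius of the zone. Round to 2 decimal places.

A smallest enclosing disk is always determined by at most three of the input points on its boundary.
The farthest pair is A_2–A_3 with squared distance 113. The circle on this segment as diameter has centre (-0.5, 1) and r² = 113/4 = 28.25.
Check A_1: distance² to centre = 6.25 ≤ 28.25, so it lies inside.
All remaining points lie in this disk, and no smaller disk contains both endpoints, so this is the minimum enclosing circle.
r = √(28.25) ≈ 5.32.

5.32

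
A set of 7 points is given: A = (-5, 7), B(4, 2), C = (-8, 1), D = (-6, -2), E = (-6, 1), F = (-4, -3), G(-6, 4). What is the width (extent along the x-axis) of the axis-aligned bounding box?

12

max x = 4, min x = -8, so width = 12.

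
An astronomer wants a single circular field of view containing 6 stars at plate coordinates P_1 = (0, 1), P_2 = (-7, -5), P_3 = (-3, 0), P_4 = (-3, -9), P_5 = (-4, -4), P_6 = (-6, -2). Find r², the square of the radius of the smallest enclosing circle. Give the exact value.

9265/338

The minimum enclosing circle is determined by three boundary points: P_1, P_2, P_4.
Their circumcentre is (-49/26, -101/26) with r² = 9265/338.
The farthest remaining point P_6 is at distance² 6925/338 ≤ 9265/338.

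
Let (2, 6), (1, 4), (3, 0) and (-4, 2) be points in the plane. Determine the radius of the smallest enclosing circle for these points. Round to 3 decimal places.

3.992

The minimum enclosing circle of a finite set is fixed by two of the points (as a diameter) or three (as a circumcircle).
The minimum enclosing circle is determined by three boundary points: (2, 6), (3, 0), (-4, 2).
Their circumcentre is (-0.05, 2.575) with r² = 15.933125.
The farthest remaining point (1, 4) is at distance² 3.133125 ≤ 15.933125.
r = √(15.933125) ≈ 3.992.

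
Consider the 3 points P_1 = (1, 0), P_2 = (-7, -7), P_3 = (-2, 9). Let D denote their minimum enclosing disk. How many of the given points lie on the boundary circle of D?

Side lengths²: P_1P_2² = 113, P_1P_3² = 90, P_2P_3² = 281.
Since P_2P_3² = 281 ≥ 113 + 90 = 203, the angle opposite P_2P_3 is not acute, so the smallest enclosing circle has P_2P_3 as diameter.
Centre = midpoint of P_2P_3 = (-4.5, 1), r² = 281/4 = 70.25.
The points at distance exactly r from the centre are P_2, P_3 — 2 points.

2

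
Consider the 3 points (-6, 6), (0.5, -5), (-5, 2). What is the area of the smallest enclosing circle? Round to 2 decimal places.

Call the three points A, B, C in the order given.
Side lengths²: AB² = 163.25, AC² = 17, BC² = 79.25.
Since AB² = 163.25 ≥ 79.25 + 17 = 96.25, the angle opposite AB is not acute, so the smallest enclosing circle has AB as diameter.
Centre = midpoint of AB = (-2.75, 0.5), r² = 163.25/4 = 40.8125.
Area = π·r² = π·40.8125 ≈ 128.22.

128.22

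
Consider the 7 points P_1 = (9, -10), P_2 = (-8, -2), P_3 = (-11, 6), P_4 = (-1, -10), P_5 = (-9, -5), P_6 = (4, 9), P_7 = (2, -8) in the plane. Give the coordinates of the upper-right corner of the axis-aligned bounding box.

(9, 9)

x-range [-11, 9], y-range [-10, 9].
The upper-right corner is (9, 9).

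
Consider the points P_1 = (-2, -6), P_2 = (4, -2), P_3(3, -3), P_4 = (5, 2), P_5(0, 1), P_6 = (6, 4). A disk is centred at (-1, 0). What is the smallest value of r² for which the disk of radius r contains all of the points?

65

The required radius is the distance from (-1, 0) to the farthest point.
Squared distances: 37, 29, 25, 40, 2, 65.
Maximum is 65, attained at P_6.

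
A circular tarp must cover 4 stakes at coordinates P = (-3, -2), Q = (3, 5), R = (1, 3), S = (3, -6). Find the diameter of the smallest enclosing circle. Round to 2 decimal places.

11.08

By Welzl's lemma the MEC is supported by two points (diametrically opposite) or three points (on a circumcircle).
The minimum enclosing circle is determined by three boundary points: P, Q, S.
Their circumcentre is (7/3, -0.5) with r² = 1105/36.
The farthest remaining point R is at distance² 505/36 ≤ 1105/36.
Diameter = 2r = 2√(1105/36) ≈ 11.08.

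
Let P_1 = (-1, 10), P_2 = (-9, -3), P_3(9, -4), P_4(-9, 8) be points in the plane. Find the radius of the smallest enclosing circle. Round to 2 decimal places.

10.82

The farthest pair is P_3–P_4 with squared distance 468. The circle on this segment as diameter has centre (0, 2) and r² = 468/4 = 117.
Check P_1: distance² to centre = 65 ≤ 117, so it lies inside.
All remaining points lie in this disk, and no smaller disk contains both endpoints, so this is the minimum enclosing circle.
r = √117 ≈ 10.82.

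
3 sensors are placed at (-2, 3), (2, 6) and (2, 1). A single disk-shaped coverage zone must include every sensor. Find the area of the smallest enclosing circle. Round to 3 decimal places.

24.544

Call the three points A, B, C in the order given.
Side lengths²: AB² = 25, AC² = 20, BC² = 25.
Since BC² = 25 < 25 + 20 = 45, the triangle is acute, so the smallest enclosing circle is the circumcircle.
Circumcentre = (0.75, 3.5), r² = 7.8125.
Area = π·r² = π·7.8125 ≈ 24.544.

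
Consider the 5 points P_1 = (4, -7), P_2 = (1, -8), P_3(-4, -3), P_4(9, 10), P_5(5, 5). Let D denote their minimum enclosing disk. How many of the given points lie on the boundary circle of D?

The farthest pair is P_2–P_4 with squared distance 388. The circle on this segment as diameter has centre (5, 1) and r² = 388/4 = 97.
Check P_1: distance² to centre = 65 ≤ 97, so it lies inside.
All remaining points lie in this disk, and no smaller disk contains both endpoints, so this is the minimum enclosing circle.
The points at distance exactly r from the centre are P_2, P_3, P_4 — 3 points.

3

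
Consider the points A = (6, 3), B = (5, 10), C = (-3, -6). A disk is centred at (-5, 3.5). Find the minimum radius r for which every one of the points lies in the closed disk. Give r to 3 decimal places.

11.927

The required radius is the distance from (-5, 3.5) to the farthest point.
Squared distances: 121.25, 142.25, 94.25.
Maximum is 142.25, attained at B.
r = √(142.25) ≈ 11.927.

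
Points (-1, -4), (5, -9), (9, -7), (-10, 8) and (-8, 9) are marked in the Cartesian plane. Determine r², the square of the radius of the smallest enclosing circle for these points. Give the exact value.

146.5

A smallest enclosing disk is always determined by at most three of the input points on its boundary.
The farthest pair is (9, -7)–(-10, 8) with squared distance 586. The circle on this segment as diameter has centre (-0.5, 0.5) and r² = 586/4 = 146.5.
Check (-1, -4): distance² to centre = 20.5 ≤ 146.5, so it lies inside.
All remaining points lie in this disk, and no smaller disk contains both endpoints, so this is the minimum enclosing circle.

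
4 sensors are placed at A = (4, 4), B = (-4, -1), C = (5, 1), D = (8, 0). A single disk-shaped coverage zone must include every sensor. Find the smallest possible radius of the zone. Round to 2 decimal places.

The farthest pair is B–D with squared distance 145. The circle on this segment as diameter has centre (2, -0.5) and r² = 145/4 = 36.25.
Check A: distance² to centre = 24.25 ≤ 36.25, so it lies inside.
All remaining points lie in this disk, and no smaller disk contains both endpoints, so this is the minimum enclosing circle.
r = √(36.25) ≈ 6.02.

6.02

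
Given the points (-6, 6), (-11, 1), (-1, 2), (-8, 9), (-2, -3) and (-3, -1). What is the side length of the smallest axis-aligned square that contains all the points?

12

The bounding box has width 10 and height 12.
An axis-aligned square enclosing the set must have side ≥ max(width, height).
So the minimum side is max(10, 12) = 12.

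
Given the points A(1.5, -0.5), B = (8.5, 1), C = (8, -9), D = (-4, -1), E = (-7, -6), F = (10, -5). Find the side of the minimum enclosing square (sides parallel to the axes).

17

The bounding box has width 17 and height 10.
An axis-aligned square enclosing the set must have side ≥ max(width, height).
So the minimum side is max(17, 10) = 17.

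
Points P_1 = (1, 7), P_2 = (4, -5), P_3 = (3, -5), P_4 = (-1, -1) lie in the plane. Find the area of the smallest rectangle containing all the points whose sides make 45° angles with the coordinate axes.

In coordinates u = x + y, v = x − y the rectangle is axis-aligned; the map (x,y)→(u,v) scales areas by 2.
u-values: 8, -1, -2, -2; range = 8 − (-2) = 10.
v-values: -6, 9, 8, 0; range = 9 − (-6) = 15.
Area = (10 × 15) / 2 = 75.

75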